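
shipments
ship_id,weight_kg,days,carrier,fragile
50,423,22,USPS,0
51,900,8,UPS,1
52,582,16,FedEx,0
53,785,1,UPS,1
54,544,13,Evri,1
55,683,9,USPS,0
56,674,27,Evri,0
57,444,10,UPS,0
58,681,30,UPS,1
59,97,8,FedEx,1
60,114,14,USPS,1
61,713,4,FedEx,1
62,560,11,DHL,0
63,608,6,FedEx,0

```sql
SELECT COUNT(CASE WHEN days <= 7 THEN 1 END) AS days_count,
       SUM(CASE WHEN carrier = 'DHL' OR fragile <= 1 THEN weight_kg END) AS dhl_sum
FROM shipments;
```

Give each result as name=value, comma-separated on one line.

[days_count: days <= 7]
ship_id=50: ✗
ship_id=51: ✗
ship_id=52: ✗
ship_id=53: ✓ → 1
ship_id=54: ✗
ship_id=55: ✗
ship_id=56: ✗
ship_id=57: ✗
ship_id=58: ✗
ship_id=59: ✗
ship_id=60: ✗
ship_id=61: ✓ → 1
ship_id=62: ✗
ship_id=63: ✓ → 1
days_count = COUNT(1, 1, 1) = 3
—
[dhl_sum: carrier = 'DHL' OR fragile <= 1]
ship_id=50: ✓ → 423
ship_id=51: ✓ → 900
ship_id=52: ✓ → 582
ship_id=53: ✓ → 785
ship_id=54: ✓ → 544
ship_id=55: ✓ → 683
ship_id=56: ✓ → 674
ship_id=57: ✓ → 444
ship_id=58: ✓ → 681
ship_id=59: ✓ → 97
ship_id=60: ✓ → 114
ship_id=61: ✓ → 713
ship_id=62: ✓ → 560
ship_id=63: ✓ → 608
dhl_sum = 423 + 900 + 582 + 785 + 544 + 683 + 674 + 444 + 681 + 97 + 114 + 713 + 560 + 608 = 7808

days_count=3, dhl_sum=7808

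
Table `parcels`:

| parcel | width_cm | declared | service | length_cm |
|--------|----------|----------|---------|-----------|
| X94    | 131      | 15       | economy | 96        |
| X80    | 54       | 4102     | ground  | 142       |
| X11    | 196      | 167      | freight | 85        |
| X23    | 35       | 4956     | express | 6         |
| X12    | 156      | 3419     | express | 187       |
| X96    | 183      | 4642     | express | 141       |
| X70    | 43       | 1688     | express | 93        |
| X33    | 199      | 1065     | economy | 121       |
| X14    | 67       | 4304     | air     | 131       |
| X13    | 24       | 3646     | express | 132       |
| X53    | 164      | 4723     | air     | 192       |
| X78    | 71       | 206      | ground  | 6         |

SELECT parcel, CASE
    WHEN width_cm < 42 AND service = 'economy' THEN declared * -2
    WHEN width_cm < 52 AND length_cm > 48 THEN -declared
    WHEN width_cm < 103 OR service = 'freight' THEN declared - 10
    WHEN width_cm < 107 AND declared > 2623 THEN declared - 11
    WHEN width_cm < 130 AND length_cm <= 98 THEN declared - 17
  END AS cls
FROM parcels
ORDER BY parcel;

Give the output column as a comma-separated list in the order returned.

parcel=X11: width_cm < 103 OR service = 'freight' → 157
parcel=X12: (no match → NULL) → NULL
parcel=X13: width_cm < 52 AND length_cm > 48 → -3646
parcel=X14: width_cm < 103 OR service = 'freight' → 4294
parcel=X23: width_cm < 103 OR service = 'freight' → 4946
parcel=X33: (no match → NULL) → NULL
parcel=X53: (no match → NULL) → NULL
parcel=X70: width_cm < 52 AND length_cm > 48 → -1688
parcel=X78: width_cm < 103 OR service = 'freight' → 196
parcel=X80: width_cm < 103 OR service = 'freight' → 4092
parcel=X94: (no match → NULL) → NULL
parcel=X96: (no match → NULL) → NULL

157, NULL, -3646, 4294, 4946, NULL, NULL, -1688, 196, 4092, NULL, NULL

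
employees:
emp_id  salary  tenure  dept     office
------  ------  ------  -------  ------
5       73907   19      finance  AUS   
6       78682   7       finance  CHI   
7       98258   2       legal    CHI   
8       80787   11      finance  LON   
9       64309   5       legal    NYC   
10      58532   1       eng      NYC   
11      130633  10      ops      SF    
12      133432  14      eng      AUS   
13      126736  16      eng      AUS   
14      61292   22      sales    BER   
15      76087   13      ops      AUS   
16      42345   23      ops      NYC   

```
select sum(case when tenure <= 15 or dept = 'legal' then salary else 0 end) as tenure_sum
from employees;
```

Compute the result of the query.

emp_id=5: ✗
emp_id=6: ✓ → 78682
emp_id=7: ✓ → 98258
emp_id=8: ✓ → 80787
emp_id=9: ✓ → 64309
emp_id=10: ✓ → 58532
emp_id=11: ✓ → 130633
emp_id=12: ✓ → 133432
emp_id=13: ✗
emp_id=14: ✗
emp_id=15: ✓ → 76087
emp_id=16: ✗
tenure_sum = 78682 + 98258 + 80787 + 64309 + 58532 + 130633 + 133432 + 76087 = 720720

720720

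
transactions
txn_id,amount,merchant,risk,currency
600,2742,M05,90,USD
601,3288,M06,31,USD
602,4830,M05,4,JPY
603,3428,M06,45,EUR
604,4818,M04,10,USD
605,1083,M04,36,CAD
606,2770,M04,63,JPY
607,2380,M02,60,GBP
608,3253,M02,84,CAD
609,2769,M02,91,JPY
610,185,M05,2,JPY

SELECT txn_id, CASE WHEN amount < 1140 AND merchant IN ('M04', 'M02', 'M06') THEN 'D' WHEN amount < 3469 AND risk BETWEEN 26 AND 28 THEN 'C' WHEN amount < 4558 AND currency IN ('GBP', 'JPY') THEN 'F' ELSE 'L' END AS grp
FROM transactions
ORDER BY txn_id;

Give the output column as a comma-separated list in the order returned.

L, L, L, L, L, D, F, F, L, F, F

txn_id=600: ELSE → L
txn_id=601: ELSE → L
txn_id=602: ELSE → L
txn_id=603: ELSE → L
txn_id=604: ELSE → L
txn_id=605: amount < 1140 AND merchant IN ('M04', 'M02', 'M06') → D
txn_id=606: amount < 4558 AND currency IN ('GBP', 'JPY') → F
txn_id=607: amount < 4558 AND currency IN ('GBP', 'JPY') → F
txn_id=608: ELSE → L
txn_id=609: amount < 4558 AND currency IN ('GBP', 'JPY') → F
txn_id=610: amount < 4558 AND currency IN ('GBP', 'JPY') → F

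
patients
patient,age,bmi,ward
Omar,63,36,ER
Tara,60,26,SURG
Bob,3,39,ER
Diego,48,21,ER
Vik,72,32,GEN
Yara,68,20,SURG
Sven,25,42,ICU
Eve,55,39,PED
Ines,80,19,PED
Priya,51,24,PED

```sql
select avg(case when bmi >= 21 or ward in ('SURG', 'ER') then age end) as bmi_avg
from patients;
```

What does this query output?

patient=Omar: ✓ → 63
patient=Tara: ✓ → 60
patient=Bob: ✓ → 3
patient=Diego: ✓ → 48
patient=Vik: ✓ → 72
patient=Yara: ✓ → 68
patient=Sven: ✓ → 25
patient=Eve: ✓ → 55
patient=Ines: ✗
patient=Priya: ✓ → 51
bmi_avg = (63 + 60 + 3 + 48 + 72 + 68 + 25 + 55 + 51) / 9 = 49.4444444444

49.4444444444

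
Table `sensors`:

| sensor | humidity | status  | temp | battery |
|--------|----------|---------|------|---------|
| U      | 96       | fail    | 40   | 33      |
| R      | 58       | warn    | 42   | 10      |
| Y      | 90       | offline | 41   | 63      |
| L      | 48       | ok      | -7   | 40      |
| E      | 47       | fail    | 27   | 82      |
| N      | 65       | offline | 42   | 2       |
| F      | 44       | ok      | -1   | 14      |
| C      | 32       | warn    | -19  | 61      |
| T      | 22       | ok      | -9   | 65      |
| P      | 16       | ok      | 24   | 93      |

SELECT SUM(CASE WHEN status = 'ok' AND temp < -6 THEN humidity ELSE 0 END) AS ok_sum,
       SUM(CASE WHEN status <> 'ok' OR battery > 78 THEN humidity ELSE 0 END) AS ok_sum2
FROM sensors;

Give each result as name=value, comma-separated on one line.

[ok_sum: status = 'ok' AND temp < -6]
sensor=U: ✗
sensor=R: ✗
sensor=Y: ✗
sensor=L: ✓ → 48
sensor=E: ✗
sensor=N: ✗
sensor=F: ✗
sensor=C: ✗
sensor=T: ✓ → 22
sensor=P: ✗
ok_sum = 48 + 22 = 70
—
[ok_sum2: status <> 'ok' OR battery > 78]
sensor=U: ✓ → 96
sensor=R: ✓ → 58
sensor=Y: ✓ → 90
sensor=L: ✗
sensor=E: ✓ → 47
sensor=N: ✓ → 65
sensor=F: ✗
sensor=C: ✓ → 32
sensor=T: ✗
sensor=P: ✓ → 16
ok_sum2 = 96 + 58 + 90 + 47 + 65 + 32 + 16 = 404

ok_sum=70, ok_sum2=404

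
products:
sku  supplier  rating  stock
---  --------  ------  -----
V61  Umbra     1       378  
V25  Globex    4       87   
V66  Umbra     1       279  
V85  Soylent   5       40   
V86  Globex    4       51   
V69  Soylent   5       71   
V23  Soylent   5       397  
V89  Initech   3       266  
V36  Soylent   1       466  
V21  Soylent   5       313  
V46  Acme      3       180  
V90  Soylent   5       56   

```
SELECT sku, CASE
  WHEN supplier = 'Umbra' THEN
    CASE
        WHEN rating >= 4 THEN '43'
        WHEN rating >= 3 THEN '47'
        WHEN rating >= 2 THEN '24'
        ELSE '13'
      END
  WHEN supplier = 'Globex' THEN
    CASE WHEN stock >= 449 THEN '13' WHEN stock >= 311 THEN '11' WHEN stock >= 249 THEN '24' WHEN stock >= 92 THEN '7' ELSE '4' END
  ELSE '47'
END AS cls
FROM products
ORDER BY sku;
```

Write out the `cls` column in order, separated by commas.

47, 47, 4, 47, 47, 13, 13, 47, 47, 4, 47, 47

sku=V21: supplier='Soylent' → outer ELSE → 47
sku=V23: supplier='Soylent' → outer ELSE → 47
sku=V25: supplier='Globex' → inner[ELSE] → 4
sku=V36: supplier='Soylent' → outer ELSE → 47
sku=V46: supplier='Acme' → outer ELSE → 47
sku=V61: supplier='Umbra' → inner[ELSE] → 13
sku=V66: supplier='Umbra' → inner[ELSE] → 13
sku=V69: supplier='Soylent' → outer ELSE → 47
sku=V85: supplier='Soylent' → outer ELSE → 47
sku=V86: supplier='Globex' → inner[ELSE] → 4
sku=V89: supplier='Initech' → outer ELSE → 47
sku=V90: supplier='Soylent' → outer ELSE → 47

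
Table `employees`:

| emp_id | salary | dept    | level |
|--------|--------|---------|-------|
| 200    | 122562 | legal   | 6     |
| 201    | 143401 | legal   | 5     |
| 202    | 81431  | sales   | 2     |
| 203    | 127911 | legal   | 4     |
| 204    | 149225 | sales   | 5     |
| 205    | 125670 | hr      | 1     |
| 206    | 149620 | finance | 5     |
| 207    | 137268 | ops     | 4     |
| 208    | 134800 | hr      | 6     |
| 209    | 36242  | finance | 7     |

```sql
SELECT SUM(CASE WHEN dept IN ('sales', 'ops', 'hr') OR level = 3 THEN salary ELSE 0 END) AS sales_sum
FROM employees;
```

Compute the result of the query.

628394

emp_id=200: ✗
emp_id=201: ✗
emp_id=202: ✓ → 81431
emp_id=203: ✗
emp_id=204: ✓ → 149225
emp_id=205: ✓ → 125670
emp_id=206: ✗
emp_id=207: ✓ → 137268
emp_id=208: ✓ → 134800
emp_id=209: ✗
sales_sum = 81431 + 149225 + 125670 + 137268 + 134800 = 628394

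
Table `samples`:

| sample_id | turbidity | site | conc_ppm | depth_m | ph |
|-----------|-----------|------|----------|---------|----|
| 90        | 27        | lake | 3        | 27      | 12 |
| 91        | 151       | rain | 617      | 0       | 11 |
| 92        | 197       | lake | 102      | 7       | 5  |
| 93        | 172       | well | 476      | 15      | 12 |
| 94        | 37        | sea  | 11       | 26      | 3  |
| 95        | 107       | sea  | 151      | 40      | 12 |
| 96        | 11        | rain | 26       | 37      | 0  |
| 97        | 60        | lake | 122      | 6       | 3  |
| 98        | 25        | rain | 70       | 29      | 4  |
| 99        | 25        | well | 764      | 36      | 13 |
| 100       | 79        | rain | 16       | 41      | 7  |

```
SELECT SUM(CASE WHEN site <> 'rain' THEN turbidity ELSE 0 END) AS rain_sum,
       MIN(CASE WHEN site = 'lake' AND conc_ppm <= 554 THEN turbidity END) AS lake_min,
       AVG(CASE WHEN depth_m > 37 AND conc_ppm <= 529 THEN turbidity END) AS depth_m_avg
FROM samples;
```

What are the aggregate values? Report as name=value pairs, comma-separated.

[rain_sum: site <> 'rain']
sample_id=90: ✓ → 27
sample_id=91: ✗
sample_id=92: ✓ → 197
sample_id=93: ✓ → 172
sample_id=94: ✓ → 37
sample_id=95: ✓ → 107
sample_id=96: ✗
sample_id=97: ✓ → 60
sample_id=98: ✗
sample_id=99: ✓ → 25
sample_id=100: ✗
rain_sum = 27 + 197 + 172 + 37 + 107 + 60 + 25 = 625
—
[lake_min: site = 'lake' AND conc_ppm <= 554]
sample_id=90: ✓ → 27
sample_id=91: ✗
sample_id=92: ✓ → 197
sample_id=93: ✗
sample_id=94: ✗
sample_id=95: ✗
sample_id=96: ✗
sample_id=97: ✓ → 60
sample_id=98: ✗
sample_id=99: ✗
sample_id=100: ✗
lake_min = MIN(27, 197, 60) = 27
—
[depth_m_avg: depth_m > 37 AND conc_ppm <= 529]
sample_id=90: ✗
sample_id=91: ✗
sample_id=92: ✗
sample_id=93: ✗
sample_id=94: ✗
sample_id=95: ✓ → 107
sample_id=96: ✗
sample_id=97: ✗
sample_id=98: ✗
sample_id=99: ✗
sample_id=100: ✓ → 79
depth_m_avg = (107 + 79) / 2 = 93

rain_sum=625, lake_min=27, depth_m_avg=93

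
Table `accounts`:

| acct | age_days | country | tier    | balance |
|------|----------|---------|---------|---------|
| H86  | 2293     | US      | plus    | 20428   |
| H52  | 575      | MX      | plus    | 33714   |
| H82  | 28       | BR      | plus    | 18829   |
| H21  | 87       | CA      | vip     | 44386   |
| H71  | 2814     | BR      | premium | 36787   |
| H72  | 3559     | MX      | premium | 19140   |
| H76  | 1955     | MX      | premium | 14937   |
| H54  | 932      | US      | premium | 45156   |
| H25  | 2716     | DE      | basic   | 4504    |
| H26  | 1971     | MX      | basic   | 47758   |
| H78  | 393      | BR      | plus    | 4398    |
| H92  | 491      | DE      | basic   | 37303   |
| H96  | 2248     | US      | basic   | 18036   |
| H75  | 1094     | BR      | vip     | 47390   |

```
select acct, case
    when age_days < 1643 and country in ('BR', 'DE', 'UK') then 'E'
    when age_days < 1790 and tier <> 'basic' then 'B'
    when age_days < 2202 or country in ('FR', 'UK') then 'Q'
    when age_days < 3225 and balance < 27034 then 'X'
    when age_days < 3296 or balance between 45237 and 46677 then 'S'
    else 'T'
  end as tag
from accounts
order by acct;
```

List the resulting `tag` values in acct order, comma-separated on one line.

acct=H21: age_days < 1790 and tier <> 'basic' → B
acct=H25: age_days < 3225 and balance < 27034 → X
acct=H26: age_days < 2202 or country in ('FR', 'UK') → Q
acct=H52: age_days < 1790 and tier <> 'basic' → B
acct=H54: age_days < 1790 and tier <> 'basic' → B
acct=H71: age_days < 3296 or balance between 45237 and 46677 → S
acct=H72: ELSE → T
acct=H75: age_days < 1643 and country in ('BR', 'DE', 'UK') → E
acct=H76: age_days < 2202 or country in ('FR', 'UK') → Q
acct=H78: age_days < 1643 and country in ('BR', 'DE', 'UK') → E
acct=H82: age_days < 1643 and country in ('BR', 'DE', 'UK') → E
acct=H86: age_days < 3225 and balance < 27034 → X
acct=H92: age_days < 1643 and country in ('BR', 'DE', 'UK') → E
acct=H96: age_days < 3225 and balance < 27034 → X

B, X, Q, B, B, S, T, E, Q, E, E, X, E, X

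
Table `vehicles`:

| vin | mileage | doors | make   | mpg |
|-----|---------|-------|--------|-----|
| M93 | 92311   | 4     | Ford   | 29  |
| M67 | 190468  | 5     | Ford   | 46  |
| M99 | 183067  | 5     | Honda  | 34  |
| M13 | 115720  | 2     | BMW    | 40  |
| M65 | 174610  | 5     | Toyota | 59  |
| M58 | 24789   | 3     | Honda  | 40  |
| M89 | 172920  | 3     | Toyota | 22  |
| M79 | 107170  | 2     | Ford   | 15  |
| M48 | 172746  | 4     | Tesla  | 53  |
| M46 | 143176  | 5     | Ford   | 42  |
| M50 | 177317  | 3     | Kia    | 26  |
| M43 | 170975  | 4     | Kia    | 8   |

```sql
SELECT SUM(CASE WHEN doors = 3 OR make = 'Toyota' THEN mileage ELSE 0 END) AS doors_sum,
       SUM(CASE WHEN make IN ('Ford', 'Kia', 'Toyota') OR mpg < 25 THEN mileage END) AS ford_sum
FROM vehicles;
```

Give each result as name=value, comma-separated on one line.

[doors_sum: doors = 3 OR make = 'Toyota']
vin=M93: ✗
vin=M67: ✗
vin=M99: ✗
vin=M13: ✗
vin=M65: ✓ → 174610
vin=M58: ✓ → 24789
vin=M89: ✓ → 172920
vin=M79: ✗
vin=M48: ✗
vin=M46: ✗
vin=M50: ✓ → 177317
vin=M43: ✗
doors_sum = 174610 + 24789 + 172920 + 177317 = 549636
—
[ford_sum: make IN ('Ford', 'Kia', 'Toyota') OR mpg < 25]
vin=M93: ✓ → 92311
vin=M67: ✓ → 190468
vin=M99: ✗
vin=M13: ✗
vin=M65: ✓ → 174610
vin=M58: ✗
vin=M89: ✓ → 172920
vin=M79: ✓ → 107170
vin=M48: ✗
vin=M46: ✓ → 143176
vin=M50: ✓ → 177317
vin=M43: ✓ → 170975
ford_sum = 92311 + 190468 + 174610 + 172920 + 107170 + 143176 + 177317 + 170975 = 1228947

doors_sum=549636, ford_sum=1228947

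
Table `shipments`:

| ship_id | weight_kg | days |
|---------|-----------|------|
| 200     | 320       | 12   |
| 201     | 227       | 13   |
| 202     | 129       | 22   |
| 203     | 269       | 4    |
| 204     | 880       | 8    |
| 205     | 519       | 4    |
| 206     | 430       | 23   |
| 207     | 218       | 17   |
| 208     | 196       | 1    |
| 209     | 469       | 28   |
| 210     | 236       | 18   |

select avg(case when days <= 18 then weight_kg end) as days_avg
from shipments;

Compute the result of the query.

358.125

ship_id=200: ✓ → 320
ship_id=201: ✓ → 227
ship_id=202: ✗
ship_id=203: ✓ → 269
ship_id=204: ✓ → 880
ship_id=205: ✓ → 519
ship_id=206: ✗
ship_id=207: ✓ → 218
ship_id=208: ✓ → 196
ship_id=209: ✗
ship_id=210: ✓ → 236
days_avg = (320 + 227 + 269 + 880 + 519 + 218 + 196 + 236) / 8 = 358.125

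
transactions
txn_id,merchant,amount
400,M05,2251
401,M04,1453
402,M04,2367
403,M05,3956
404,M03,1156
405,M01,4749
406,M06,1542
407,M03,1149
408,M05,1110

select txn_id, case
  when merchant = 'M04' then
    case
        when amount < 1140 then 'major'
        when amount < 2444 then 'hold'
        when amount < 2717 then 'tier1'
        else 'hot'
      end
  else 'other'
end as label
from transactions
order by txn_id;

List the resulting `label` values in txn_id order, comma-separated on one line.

other, hold, hold, other, other, other, other, other, other

txn_id=400: merchant='M05' → outer ELSE → other
txn_id=401: merchant='M04' → inner[amount < 2444] → hold
txn_id=402: merchant='M04' → inner[amount < 2444] → hold
txn_id=403: merchant='M05' → outer ELSE → other
txn_id=404: merchant='M03' → outer ELSE → other
txn_id=405: merchant='M01' → outer ELSE → other
txn_id=406: merchant='M06' → outer ELSE → other
txn_id=407: merchant='M03' → outer ELSE → other
txn_id=408: merchant='M05' → outer ELSE → other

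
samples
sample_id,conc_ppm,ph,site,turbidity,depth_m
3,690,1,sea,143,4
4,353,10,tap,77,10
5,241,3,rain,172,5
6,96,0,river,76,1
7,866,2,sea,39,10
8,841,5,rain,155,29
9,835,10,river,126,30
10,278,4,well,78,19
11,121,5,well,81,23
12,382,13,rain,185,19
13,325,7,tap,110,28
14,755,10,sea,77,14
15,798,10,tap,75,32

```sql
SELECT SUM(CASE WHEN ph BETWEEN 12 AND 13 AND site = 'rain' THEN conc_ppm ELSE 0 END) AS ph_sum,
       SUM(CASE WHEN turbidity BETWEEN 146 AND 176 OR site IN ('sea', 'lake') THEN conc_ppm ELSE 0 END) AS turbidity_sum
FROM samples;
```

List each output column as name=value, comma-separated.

[ph_sum: ph BETWEEN 12 AND 13 AND site = 'rain']
sample_id=3: ✗
sample_id=4: ✗
sample_id=5: ✗
sample_id=6: ✗
sample_id=7: ✗
sample_id=8: ✗
sample_id=9: ✗
sample_id=10: ✗
sample_id=11: ✗
sample_id=12: ✓ → 382
sample_id=13: ✗
sample_id=14: ✗
sample_id=15: ✗
ph_sum = 382
—
[turbidity_sum: turbidity BETWEEN 146 AND 176 OR site IN ('sea', 'lake')]
sample_id=3: ✓ → 690
sample_id=4: ✗
sample_id=5: ✓ → 241
sample_id=6: ✗
sample_id=7: ✓ → 866
sample_id=8: ✓ → 841
sample_id=9: ✗
sample_id=10: ✗
sample_id=11: ✗
sample_id=12: ✗
sample_id=13: ✗
sample_id=14: ✓ → 755
sample_id=15: ✗
turbidity_sum = 690 + 241 + 866 + 841 + 755 = 3393

ph_sum=382, turbidity_sum=3393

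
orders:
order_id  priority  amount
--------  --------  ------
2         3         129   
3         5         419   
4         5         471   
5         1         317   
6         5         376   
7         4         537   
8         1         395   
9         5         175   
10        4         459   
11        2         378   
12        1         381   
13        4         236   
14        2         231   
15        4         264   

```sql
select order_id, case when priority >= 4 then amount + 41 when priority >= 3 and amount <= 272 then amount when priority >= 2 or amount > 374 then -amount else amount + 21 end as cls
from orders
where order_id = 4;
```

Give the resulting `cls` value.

order_id = 4: priority=5, amount=471.
priority >= 4 → true → 512

512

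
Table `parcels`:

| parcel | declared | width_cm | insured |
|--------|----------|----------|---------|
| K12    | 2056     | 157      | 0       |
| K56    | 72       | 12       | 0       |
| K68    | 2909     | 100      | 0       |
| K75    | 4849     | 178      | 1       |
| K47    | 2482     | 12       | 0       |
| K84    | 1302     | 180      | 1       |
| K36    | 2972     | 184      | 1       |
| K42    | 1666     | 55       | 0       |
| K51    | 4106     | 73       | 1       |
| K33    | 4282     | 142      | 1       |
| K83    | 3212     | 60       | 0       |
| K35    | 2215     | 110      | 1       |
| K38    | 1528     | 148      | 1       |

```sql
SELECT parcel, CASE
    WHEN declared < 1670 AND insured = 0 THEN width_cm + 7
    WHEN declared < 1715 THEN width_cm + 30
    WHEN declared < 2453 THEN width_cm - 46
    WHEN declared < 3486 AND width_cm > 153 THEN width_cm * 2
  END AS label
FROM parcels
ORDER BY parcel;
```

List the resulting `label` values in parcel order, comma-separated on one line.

111, NULL, 64, 368, 178, 62, NULL, NULL, 19, NULL, NULL, NULL, 210

parcel=K12: declared < 2453 → 111
parcel=K33: (no match → NULL) → NULL
parcel=K35: declared < 2453 → 64
parcel=K36: declared < 3486 AND width_cm > 153 → 368
parcel=K38: declared < 1715 → 178
parcel=K42: declared < 1670 AND insured = 0 → 62
parcel=K47: (no match → NULL) → NULL
parcel=K51: (no match → NULL) → NULL
parcel=K56: declared < 1670 AND insured = 0 → 19
parcel=K68: (no match → NULL) → NULL
parcel=K75: (no match → NULL) → NULL
parcel=K83: (no match → NULL) → NULL
parcel=K84: declared < 1715 → 210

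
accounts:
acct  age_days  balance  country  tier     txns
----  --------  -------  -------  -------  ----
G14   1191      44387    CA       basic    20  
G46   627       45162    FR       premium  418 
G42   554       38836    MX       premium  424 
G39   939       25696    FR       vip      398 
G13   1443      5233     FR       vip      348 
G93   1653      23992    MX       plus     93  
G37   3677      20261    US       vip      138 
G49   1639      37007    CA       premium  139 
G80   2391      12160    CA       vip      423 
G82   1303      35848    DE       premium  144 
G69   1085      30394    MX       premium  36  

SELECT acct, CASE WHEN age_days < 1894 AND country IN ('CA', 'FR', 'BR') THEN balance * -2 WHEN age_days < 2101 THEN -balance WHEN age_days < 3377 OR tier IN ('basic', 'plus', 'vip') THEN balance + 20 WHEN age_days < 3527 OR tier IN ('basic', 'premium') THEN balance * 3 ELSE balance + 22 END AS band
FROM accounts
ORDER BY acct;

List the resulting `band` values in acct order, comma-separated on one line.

acct=G13: age_days < 1894 AND country IN ('CA', 'FR', 'BR') → -10466
acct=G14: age_days < 1894 AND country IN ('CA', 'FR', 'BR') → -88774
acct=G37: age_days < 3377 OR tier IN ('basic', 'plus', 'vip') → 20281
acct=G39: age_days < 1894 AND country IN ('CA', 'FR', 'BR') → -51392
acct=G42: age_days < 2101 → -38836
acct=G46: age_days < 1894 AND country IN ('CA', 'FR', 'BR') → -90324
acct=G49: age_days < 1894 AND country IN ('CA', 'FR', 'BR') → -74014
acct=G69: age_days < 2101 → -30394
acct=G80: age_days < 3377 OR tier IN ('basic', 'plus', 'vip') → 12180
acct=G82: age_days < 2101 → -35848
acct=G93: age_days < 2101 → -23992

-10466, -88774, 20281, -51392, -38836, -90324, -74014, -30394, 12180, -35848, -23992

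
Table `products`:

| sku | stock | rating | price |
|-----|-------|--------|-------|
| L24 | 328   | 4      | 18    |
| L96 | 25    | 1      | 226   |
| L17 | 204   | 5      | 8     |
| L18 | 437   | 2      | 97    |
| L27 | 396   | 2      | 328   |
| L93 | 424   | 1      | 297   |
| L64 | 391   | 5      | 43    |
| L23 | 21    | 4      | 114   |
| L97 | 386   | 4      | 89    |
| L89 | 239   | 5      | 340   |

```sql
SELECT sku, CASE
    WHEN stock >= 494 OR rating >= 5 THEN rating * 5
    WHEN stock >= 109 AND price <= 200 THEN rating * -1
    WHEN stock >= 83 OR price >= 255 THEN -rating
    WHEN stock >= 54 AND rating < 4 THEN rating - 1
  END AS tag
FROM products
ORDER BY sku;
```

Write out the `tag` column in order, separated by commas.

25, -2, NULL, -4, -2, 25, 25, -1, NULL, -4

sku=L17: stock >= 494 OR rating >= 5 → 25
sku=L18: stock >= 109 AND price <= 200 → -2
sku=L23: (no match → NULL) → NULL
sku=L24: stock >= 109 AND price <= 200 → -4
sku=L27: stock >= 83 OR price >= 255 → -2
sku=L64: stock >= 494 OR rating >= 5 → 25
sku=L89: stock >= 494 OR rating >= 5 → 25
sku=L93: stock >= 83 OR price >= 255 → -1
sku=L96: (no match → NULL) → NULL
sku=L97: stock >= 109 AND price <= 200 → -4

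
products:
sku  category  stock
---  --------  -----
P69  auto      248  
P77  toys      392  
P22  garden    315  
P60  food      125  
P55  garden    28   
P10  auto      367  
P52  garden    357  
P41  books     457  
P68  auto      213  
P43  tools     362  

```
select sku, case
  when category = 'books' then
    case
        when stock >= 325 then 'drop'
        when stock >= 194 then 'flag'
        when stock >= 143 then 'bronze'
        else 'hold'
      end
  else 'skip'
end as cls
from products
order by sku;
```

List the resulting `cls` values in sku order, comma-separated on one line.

sku=P10: category='auto' → outer ELSE → skip
sku=P22: category='garden' → outer ELSE → skip
sku=P41: category='books' → inner[stock >= 325] → drop
sku=P43: category='tools' → outer ELSE → skip
sku=P52: category='garden' → outer ELSE → skip
sku=P55: category='garden' → outer ELSE → skip
sku=P60: category='food' → outer ELSE → skip
sku=P68: category='auto' → outer ELSE → skip
sku=P69: category='auto' → outer ELSE → skip
sku=P77: category='toys' → outer ELSE → skip

skip, skip, drop, skip, skip, skip, skip, skip, skip, skip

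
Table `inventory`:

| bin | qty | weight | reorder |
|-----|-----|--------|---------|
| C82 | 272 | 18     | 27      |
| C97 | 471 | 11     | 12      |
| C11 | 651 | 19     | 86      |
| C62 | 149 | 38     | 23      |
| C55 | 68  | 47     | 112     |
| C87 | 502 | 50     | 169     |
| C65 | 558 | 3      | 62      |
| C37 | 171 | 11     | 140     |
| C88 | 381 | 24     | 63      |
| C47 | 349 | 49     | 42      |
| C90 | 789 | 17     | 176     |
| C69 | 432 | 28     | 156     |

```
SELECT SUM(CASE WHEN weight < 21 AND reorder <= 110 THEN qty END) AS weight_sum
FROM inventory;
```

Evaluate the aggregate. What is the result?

bin=C82: ✓ → 272
bin=C97: ✓ → 471
bin=C11: ✓ → 651
bin=C62: ✗
bin=C55: ✗
bin=C87: ✗
bin=C65: ✓ → 558
bin=C37: ✗
bin=C88: ✗
bin=C47: ✗
bin=C90: ✗
bin=C69: ✗
weight_sum = 272 + 471 + 651 + 558 = 1952

1952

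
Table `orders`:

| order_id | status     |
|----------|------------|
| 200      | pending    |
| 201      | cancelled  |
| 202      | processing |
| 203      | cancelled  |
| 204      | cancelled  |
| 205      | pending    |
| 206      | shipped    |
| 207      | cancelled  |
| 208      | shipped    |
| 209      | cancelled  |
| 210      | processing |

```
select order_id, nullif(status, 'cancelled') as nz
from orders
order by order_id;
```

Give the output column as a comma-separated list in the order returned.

order_id=200: status=pending vs cancelled: differ → pending
order_id=201: status=cancelled vs cancelled: equal → NULL
order_id=202: status=processing vs cancelled: differ → processing
order_id=203: status=cancelled vs cancelled: equal → NULL
order_id=204: status=cancelled vs cancelled: equal → NULL
order_id=205: status=pending vs cancelled: differ → pending
order_id=206: status=shipped vs cancelled: differ → shipped
order_id=207: status=cancelled vs cancelled: equal → NULL
order_id=208: status=shipped vs cancelled: differ → shipped
order_id=209: status=cancelled vs cancelled: equal → NULL
order_id=210: status=processing vs cancelled: differ → processing

pending, NULL, processing, NULL, NULL, pending, shipped, NULL, shipped, NULL, processing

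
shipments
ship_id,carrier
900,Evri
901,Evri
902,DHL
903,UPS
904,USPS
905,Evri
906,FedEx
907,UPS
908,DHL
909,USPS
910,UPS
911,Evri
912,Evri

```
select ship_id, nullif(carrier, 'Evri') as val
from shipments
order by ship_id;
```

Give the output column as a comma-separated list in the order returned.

ship_id=900: carrier=Evri vs Evri: equal → NULL
ship_id=901: carrier=Evri vs Evri: equal → NULL
ship_id=902: carrier=DHL vs Evri: differ → DHL
ship_id=903: carrier=UPS vs Evri: differ → UPS
ship_id=904: carrier=USPS vs Evri: differ → USPS
ship_id=905: carrier=Evri vs Evri: equal → NULL
ship_id=906: carrier=FedEx vs Evri: differ → FedEx
ship_id=907: carrier=UPS vs Evri: differ → UPS
ship_id=908: carrier=DHL vs Evri: differ → DHL
ship_id=909: carrier=USPS vs Evri: differ → USPS
ship_id=910: carrier=UPS vs Evri: differ → UPS
ship_id=911: carrier=Evri vs Evri: equal → NULL
ship_id=912: carrier=Evri vs Evri: equal → NULL

NULL, NULL, DHL, UPS, USPS, NULL, FedEx, UPS, DHL, USPS, UPS, NULL, NULL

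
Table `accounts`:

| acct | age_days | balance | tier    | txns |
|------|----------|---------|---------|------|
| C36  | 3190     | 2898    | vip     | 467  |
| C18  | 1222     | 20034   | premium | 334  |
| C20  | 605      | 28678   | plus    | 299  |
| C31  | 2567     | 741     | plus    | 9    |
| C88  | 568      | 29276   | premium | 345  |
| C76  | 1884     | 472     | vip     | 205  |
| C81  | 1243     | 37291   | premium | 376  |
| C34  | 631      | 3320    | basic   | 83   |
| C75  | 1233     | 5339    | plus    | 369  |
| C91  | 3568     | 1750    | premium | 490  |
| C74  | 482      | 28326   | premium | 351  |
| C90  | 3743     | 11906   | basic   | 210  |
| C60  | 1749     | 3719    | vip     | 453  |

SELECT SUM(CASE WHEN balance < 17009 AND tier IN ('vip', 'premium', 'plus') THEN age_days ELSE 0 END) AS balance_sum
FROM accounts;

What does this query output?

acct=C36: ✓ → 3190
acct=C18: ✗
acct=C20: ✗
acct=C31: ✓ → 2567
acct=C88: ✗
acct=C76: ✓ → 1884
acct=C81: ✗
acct=C34: ✗
acct=C75: ✓ → 1233
acct=C91: ✓ → 3568
acct=C74: ✗
acct=C90: ✗
acct=C60: ✓ → 1749
balance_sum = 3190 + 2567 + 1884 + 1233 + 3568 + 1749 = 14191

14191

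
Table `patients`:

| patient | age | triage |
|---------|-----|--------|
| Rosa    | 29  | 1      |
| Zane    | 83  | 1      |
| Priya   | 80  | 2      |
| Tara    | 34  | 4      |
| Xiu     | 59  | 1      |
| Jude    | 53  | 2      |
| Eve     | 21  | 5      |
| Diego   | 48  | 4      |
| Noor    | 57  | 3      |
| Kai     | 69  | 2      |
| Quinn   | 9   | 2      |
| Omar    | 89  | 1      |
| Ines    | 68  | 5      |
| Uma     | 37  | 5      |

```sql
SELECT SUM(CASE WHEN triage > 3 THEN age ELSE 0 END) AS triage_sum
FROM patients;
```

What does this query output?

patient=Rosa: ✗
patient=Zane: ✗
patient=Priya: ✗
patient=Tara: ✓ → 34
patient=Xiu: ✗
patient=Jude: ✗
patient=Eve: ✓ → 21
patient=Diego: ✓ → 48
patient=Noor: ✗
patient=Kai: ✗
patient=Quinn: ✗
patient=Omar: ✗
patient=Ines: ✓ → 68
patient=Uma: ✓ → 37
triage_sum = 34 + 21 + 48 + 68 + 37 = 208

208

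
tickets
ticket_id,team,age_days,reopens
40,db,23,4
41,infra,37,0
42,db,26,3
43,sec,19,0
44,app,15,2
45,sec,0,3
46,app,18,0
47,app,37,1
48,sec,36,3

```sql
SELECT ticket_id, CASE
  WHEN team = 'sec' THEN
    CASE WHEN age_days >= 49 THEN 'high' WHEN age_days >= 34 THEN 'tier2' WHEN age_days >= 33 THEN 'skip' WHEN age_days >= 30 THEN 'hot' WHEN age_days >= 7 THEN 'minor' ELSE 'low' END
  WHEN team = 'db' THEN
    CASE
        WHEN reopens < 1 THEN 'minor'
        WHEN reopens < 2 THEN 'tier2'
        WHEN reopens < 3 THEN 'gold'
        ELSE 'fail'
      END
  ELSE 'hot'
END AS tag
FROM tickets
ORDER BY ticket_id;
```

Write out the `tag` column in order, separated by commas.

ticket_id=40: team='db' → inner[ELSE] → fail
ticket_id=41: team='infra' → outer ELSE → hot
ticket_id=42: team='db' → inner[ELSE] → fail
ticket_id=43: team='sec' → inner[age_days >= 7] → minor
ticket_id=44: team='app' → outer ELSE → hot
ticket_id=45: team='sec' → inner[ELSE] → low
ticket_id=46: team='app' → outer ELSE → hot
ticket_id=47: team='app' → outer ELSE → hot
ticket_id=48: team='sec' → inner[age_days >= 34] → tier2

fail, hot, fail, minor, hot, low, hot, hot, tier2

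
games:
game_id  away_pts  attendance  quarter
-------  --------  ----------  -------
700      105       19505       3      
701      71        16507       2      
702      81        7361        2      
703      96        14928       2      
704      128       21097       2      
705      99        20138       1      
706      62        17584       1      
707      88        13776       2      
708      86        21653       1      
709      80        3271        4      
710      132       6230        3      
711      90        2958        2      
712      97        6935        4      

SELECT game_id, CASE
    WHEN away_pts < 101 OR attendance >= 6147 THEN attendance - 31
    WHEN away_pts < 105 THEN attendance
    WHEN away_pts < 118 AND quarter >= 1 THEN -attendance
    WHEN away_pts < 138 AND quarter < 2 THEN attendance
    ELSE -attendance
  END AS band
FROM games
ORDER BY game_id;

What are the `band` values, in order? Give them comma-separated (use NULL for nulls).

19474, 16476, 7330, 14897, 21066, 20107, 17553, 13745, 21622, 3240, 6199, 2927, 6904

game_id=700: away_pts < 101 OR attendance >= 6147 → 19474
game_id=701: away_pts < 101 OR attendance >= 6147 → 16476
game_id=702: away_pts < 101 OR attendance >= 6147 → 7330
game_id=703: away_pts < 101 OR attendance >= 6147 → 14897
game_id=704: away_pts < 101 OR attendance >= 6147 → 21066
game_id=705: away_pts < 101 OR attendance >= 6147 → 20107
game_id=706: away_pts < 101 OR attendance >= 6147 → 17553
game_id=707: away_pts < 101 OR attendance >= 6147 → 13745
game_id=708: away_pts < 101 OR attendance >= 6147 → 21622
game_id=709: away_pts < 101 OR attendance >= 6147 → 3240
game_id=710: away_pts < 101 OR attendance >= 6147 → 6199
game_id=711: away_pts < 101 OR attendance >= 6147 → 2927
game_id=712: away_pts < 101 OR attendance >= 6147 → 6904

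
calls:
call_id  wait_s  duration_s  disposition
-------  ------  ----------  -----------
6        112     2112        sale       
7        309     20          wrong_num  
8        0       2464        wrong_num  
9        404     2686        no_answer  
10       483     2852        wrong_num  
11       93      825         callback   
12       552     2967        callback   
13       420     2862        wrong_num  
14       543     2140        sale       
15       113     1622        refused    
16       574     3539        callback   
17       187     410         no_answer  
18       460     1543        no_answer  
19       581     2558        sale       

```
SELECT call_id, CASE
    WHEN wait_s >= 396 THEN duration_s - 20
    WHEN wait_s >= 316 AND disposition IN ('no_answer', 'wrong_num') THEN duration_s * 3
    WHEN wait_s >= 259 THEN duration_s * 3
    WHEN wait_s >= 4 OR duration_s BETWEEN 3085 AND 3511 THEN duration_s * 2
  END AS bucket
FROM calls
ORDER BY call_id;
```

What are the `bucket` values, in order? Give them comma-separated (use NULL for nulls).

call_id=6: wait_s >= 4 OR duration_s BETWEEN 3085 AND 3511 → 4224
call_id=7: wait_s >= 259 → 60
call_id=8: (no match → NULL) → NULL
call_id=9: wait_s >= 396 → 2666
call_id=10: wait_s >= 396 → 2832
call_id=11: wait_s >= 4 OR duration_s BETWEEN 3085 AND 3511 → 1650
call_id=12: wait_s >= 396 → 2947
call_id=13: wait_s >= 396 → 2842
call_id=14: wait_s >= 396 → 2120
call_id=15: wait_s >= 4 OR duration_s BETWEEN 3085 AND 3511 → 3244
call_id=16: wait_s >= 396 → 3519
call_id=17: wait_s >= 4 OR duration_s BETWEEN 3085 AND 3511 → 820
call_id=18: wait_s >= 396 → 1523
call_id=19: wait_s >= 396 → 2538

4224, 60, NULL, 2666, 2832, 1650, 2947, 2842, 2120, 3244, 3519, 820, 1523, 2538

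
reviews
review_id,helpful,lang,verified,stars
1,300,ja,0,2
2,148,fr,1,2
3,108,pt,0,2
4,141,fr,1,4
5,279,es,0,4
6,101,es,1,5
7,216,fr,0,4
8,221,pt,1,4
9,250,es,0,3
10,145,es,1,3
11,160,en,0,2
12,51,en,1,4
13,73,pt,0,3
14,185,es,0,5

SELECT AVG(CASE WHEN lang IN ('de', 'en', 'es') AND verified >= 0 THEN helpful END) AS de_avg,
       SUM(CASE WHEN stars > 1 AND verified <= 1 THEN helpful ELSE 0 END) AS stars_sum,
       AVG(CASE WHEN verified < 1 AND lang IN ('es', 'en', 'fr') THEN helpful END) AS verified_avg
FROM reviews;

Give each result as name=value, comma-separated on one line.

de_avg=167.2857142857, stars_sum=2378, verified_avg=218

[de_avg: lang IN ('de', 'en', 'es') AND verified >= 0]
review_id=1: ✗
review_id=2: ✗
review_id=3: ✗
review_id=4: ✗
review_id=5: ✓ → 279
review_id=6: ✓ → 101
review_id=7: ✗
review_id=8: ✗
review_id=9: ✓ → 250
review_id=10: ✓ → 145
review_id=11: ✓ → 160
review_id=12: ✓ → 51
review_id=13: ✗
review_id=14: ✓ → 185
de_avg = (279 + 101 + 250 + 145 + 160 + 51 + 185) / 7 = 167.2857142857
—
[stars_sum: stars > 1 AND verified <= 1]
review_id=1: ✓ → 300
review_id=2: ✓ → 148
review_id=3: ✓ → 108
review_id=4: ✓ → 141
review_id=5: ✓ → 279
review_id=6: ✓ → 101
review_id=7: ✓ → 216
review_id=8: ✓ → 221
review_id=9: ✓ → 250
review_id=10: ✓ → 145
review_id=11: ✓ → 160
review_id=12: ✓ → 51
review_id=13: ✓ → 73
review_id=14: ✓ → 185
stars_sum = 300 + 148 + 108 + 141 + 279 + 101 + 216 + 221 + 250 + 145 + 160 + 51 + 73 + 185 = 2378
—
[verified_avg: verified < 1 AND lang IN ('es', 'en', 'fr')]
review_id=1: ✗
review_id=2: ✗
review_id=3: ✗
review_id=4: ✗
review_id=5: ✓ → 279
review_id=6: ✗
review_id=7: ✓ → 216
review_id=8: ✗
review_id=9: ✓ → 250
review_id=10: ✗
review_id=11: ✓ → 160
review_id=12: ✗
review_id=13: ✗
review_id=14: ✓ → 185
verified_avg = (279 + 216 + 250 + 160 + 185) / 5 = 218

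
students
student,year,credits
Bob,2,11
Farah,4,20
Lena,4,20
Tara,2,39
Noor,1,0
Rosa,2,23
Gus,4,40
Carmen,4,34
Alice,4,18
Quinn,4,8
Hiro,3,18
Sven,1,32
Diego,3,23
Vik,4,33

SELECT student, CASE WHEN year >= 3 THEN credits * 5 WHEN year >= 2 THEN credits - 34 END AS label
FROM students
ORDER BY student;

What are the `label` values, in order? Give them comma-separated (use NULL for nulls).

student=Alice: year >= 3 → 90
student=Bob: year >= 2 → -23
student=Carmen: year >= 3 → 170
student=Diego: year >= 3 → 115
student=Farah: year >= 3 → 100
student=Gus: year >= 3 → 200
student=Hiro: year >= 3 → 90
student=Lena: year >= 3 → 100
student=Noor: (no match → NULL) → NULL
student=Quinn: year >= 3 → 40
student=Rosa: year >= 2 → -11
student=Sven: (no match → NULL) → NULL
student=Tara: year >= 2 → 5
student=Vik: year >= 3 → 165

90, -23, 170, 115, 100, 200, 90, 100, NULL, 40, -11, NULL, 5, 165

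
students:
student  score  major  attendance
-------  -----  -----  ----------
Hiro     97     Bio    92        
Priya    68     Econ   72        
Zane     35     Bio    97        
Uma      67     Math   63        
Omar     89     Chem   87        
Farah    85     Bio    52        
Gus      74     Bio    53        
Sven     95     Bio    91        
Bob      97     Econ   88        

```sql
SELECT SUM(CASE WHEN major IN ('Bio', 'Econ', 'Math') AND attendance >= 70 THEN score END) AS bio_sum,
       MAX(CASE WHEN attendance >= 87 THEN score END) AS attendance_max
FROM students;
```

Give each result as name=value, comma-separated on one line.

[bio_sum: major IN ('Bio', 'Econ', 'Math') AND attendance >= 70]
student=Hiro: ✓ → 97
student=Priya: ✓ → 68
student=Zane: ✓ → 35
student=Uma: ✗
student=Omar: ✗
student=Farah: ✗
student=Gus: ✗
student=Sven: ✓ → 95
student=Bob: ✓ → 97
bio_sum = 97 + 68 + 35 + 95 + 97 = 392
—
[attendance_max: attendance >= 87]
student=Hiro: ✓ → 97
student=Priya: ✗
student=Zane: ✓ → 35
student=Uma: ✗
student=Omar: ✓ → 89
student=Farah: ✗
student=Gus: ✗
student=Sven: ✓ → 95
student=Bob: ✓ → 97
attendance_max = MAX(97, 35, 89, 95, 97) = 97

bio_sum=392, attendance_max=97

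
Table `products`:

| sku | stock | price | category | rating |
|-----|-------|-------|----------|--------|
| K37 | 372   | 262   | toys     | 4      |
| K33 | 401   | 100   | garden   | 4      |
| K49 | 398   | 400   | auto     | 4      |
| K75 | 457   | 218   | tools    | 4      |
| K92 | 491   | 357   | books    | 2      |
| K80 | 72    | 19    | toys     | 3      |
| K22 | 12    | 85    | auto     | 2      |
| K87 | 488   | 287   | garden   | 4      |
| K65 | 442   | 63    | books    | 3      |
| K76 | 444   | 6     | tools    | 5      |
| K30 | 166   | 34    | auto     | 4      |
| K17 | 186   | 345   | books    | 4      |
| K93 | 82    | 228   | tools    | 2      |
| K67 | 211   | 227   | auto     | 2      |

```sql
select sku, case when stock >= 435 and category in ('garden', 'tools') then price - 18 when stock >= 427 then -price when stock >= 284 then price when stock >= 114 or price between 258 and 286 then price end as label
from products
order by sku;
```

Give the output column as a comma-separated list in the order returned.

345, NULL, 34, 100, 262, 400, -63, 227, 200, -12, NULL, 269, -357, NULL

sku=K17: stock >= 114 or price between 258 and 286 → 345
sku=K22: (no match → NULL) → NULL
sku=K30: stock >= 114 or price between 258 and 286 → 34
sku=K33: stock >= 284 → 100
sku=K37: stock >= 284 → 262
sku=K49: stock >= 284 → 400
sku=K65: stock >= 427 → -63
sku=K67: stock >= 114 or price between 258 and 286 → 227
sku=K75: stock >= 435 and category in ('garden', 'tools') → 200
sku=K76: stock >= 435 and category in ('garden', 'tools') → -12
sku=K80: (no match → NULL) → NULL
sku=K87: stock >= 435 and category in ('garden', 'tools') → 269
sku=K92: stock >= 427 → -357
sku=K93: (no match → NULL) → NULL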